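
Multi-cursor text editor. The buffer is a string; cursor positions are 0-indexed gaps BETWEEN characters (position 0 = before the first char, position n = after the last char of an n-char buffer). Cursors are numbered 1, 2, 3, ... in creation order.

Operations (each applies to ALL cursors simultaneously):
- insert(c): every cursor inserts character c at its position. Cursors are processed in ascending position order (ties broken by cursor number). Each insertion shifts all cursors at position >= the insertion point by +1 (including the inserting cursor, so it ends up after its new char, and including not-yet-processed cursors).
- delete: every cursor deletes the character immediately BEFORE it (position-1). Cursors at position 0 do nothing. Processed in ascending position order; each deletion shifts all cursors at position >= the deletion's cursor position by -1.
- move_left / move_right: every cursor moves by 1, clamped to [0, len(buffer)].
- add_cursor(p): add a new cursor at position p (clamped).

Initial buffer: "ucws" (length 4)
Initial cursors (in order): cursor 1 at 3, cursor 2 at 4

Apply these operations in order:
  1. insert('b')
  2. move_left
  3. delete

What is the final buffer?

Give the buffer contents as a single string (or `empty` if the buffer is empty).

After op 1 (insert('b')): buffer="ucwbsb" (len 6), cursors c1@4 c2@6, authorship ...1.2
After op 2 (move_left): buffer="ucwbsb" (len 6), cursors c1@3 c2@5, authorship ...1.2
After op 3 (delete): buffer="ucbb" (len 4), cursors c1@2 c2@3, authorship ..12

Answer: ucbb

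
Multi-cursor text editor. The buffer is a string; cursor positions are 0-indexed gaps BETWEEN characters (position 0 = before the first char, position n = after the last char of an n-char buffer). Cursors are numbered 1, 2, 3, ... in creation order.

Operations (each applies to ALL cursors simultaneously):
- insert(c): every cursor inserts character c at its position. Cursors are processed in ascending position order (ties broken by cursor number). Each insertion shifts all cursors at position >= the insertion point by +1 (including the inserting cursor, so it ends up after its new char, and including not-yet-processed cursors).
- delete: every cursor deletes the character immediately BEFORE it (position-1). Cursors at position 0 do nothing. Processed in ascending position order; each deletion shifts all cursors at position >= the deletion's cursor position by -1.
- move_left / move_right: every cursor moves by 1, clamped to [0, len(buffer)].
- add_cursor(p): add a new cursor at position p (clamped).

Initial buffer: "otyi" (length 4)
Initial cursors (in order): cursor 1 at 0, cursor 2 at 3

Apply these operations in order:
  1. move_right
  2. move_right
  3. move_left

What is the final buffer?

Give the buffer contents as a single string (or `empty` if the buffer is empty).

After op 1 (move_right): buffer="otyi" (len 4), cursors c1@1 c2@4, authorship ....
After op 2 (move_right): buffer="otyi" (len 4), cursors c1@2 c2@4, authorship ....
After op 3 (move_left): buffer="otyi" (len 4), cursors c1@1 c2@3, authorship ....

Answer: otyi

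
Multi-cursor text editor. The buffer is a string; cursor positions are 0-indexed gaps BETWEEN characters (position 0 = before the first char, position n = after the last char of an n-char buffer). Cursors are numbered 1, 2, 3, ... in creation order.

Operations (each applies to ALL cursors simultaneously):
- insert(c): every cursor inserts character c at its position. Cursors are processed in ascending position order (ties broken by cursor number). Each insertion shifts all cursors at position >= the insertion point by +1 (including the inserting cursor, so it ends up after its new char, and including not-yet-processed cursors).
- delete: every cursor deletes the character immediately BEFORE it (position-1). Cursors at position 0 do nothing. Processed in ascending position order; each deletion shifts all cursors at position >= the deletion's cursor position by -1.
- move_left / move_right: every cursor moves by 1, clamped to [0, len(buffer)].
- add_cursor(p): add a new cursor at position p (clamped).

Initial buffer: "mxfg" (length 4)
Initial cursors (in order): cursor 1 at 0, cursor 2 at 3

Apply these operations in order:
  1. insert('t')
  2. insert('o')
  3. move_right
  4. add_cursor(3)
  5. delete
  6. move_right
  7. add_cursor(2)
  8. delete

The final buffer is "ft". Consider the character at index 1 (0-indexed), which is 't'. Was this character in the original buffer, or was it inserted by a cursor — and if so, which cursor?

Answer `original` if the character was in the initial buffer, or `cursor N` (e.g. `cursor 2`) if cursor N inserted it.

Answer: cursor 2

Derivation:
After op 1 (insert('t')): buffer="tmxftg" (len 6), cursors c1@1 c2@5, authorship 1...2.
After op 2 (insert('o')): buffer="tomxftog" (len 8), cursors c1@2 c2@7, authorship 11...22.
After op 3 (move_right): buffer="tomxftog" (len 8), cursors c1@3 c2@8, authorship 11...22.
After op 4 (add_cursor(3)): buffer="tomxftog" (len 8), cursors c1@3 c3@3 c2@8, authorship 11...22.
After op 5 (delete): buffer="txfto" (len 5), cursors c1@1 c3@1 c2@5, authorship 1..22
After op 6 (move_right): buffer="txfto" (len 5), cursors c1@2 c3@2 c2@5, authorship 1..22
After op 7 (add_cursor(2)): buffer="txfto" (len 5), cursors c1@2 c3@2 c4@2 c2@5, authorship 1..22
After op 8 (delete): buffer="ft" (len 2), cursors c1@0 c3@0 c4@0 c2@2, authorship .2
Authorship (.=original, N=cursor N): . 2
Index 1: author = 2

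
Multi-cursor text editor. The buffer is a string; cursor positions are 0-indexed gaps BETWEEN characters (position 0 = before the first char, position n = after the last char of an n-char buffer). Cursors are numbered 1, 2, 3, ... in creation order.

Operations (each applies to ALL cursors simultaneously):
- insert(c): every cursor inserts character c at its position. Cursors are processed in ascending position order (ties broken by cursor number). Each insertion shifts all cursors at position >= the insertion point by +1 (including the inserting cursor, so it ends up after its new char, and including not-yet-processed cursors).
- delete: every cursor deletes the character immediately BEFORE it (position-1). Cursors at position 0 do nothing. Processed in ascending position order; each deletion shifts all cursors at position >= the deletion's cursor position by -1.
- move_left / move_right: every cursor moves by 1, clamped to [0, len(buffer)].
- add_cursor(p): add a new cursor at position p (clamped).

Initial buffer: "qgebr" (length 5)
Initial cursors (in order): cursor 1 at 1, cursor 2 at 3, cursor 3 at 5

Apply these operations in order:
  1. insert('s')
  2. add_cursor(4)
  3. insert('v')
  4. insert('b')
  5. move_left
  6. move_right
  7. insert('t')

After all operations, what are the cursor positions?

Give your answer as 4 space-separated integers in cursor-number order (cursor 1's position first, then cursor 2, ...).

Answer: 5 14 20 10

Derivation:
After op 1 (insert('s')): buffer="qsgesbrs" (len 8), cursors c1@2 c2@5 c3@8, authorship .1..2..3
After op 2 (add_cursor(4)): buffer="qsgesbrs" (len 8), cursors c1@2 c4@4 c2@5 c3@8, authorship .1..2..3
After op 3 (insert('v')): buffer="qsvgevsvbrsv" (len 12), cursors c1@3 c4@6 c2@8 c3@12, authorship .11..422..33
After op 4 (insert('b')): buffer="qsvbgevbsvbbrsvb" (len 16), cursors c1@4 c4@8 c2@11 c3@16, authorship .111..44222..333
After op 5 (move_left): buffer="qsvbgevbsvbbrsvb" (len 16), cursors c1@3 c4@7 c2@10 c3@15, authorship .111..44222..333
After op 6 (move_right): buffer="qsvbgevbsvbbrsvb" (len 16), cursors c1@4 c4@8 c2@11 c3@16, authorship .111..44222..333
After op 7 (insert('t')): buffer="qsvbtgevbtsvbtbrsvbt" (len 20), cursors c1@5 c4@10 c2@14 c3@20, authorship .1111..4442222..3333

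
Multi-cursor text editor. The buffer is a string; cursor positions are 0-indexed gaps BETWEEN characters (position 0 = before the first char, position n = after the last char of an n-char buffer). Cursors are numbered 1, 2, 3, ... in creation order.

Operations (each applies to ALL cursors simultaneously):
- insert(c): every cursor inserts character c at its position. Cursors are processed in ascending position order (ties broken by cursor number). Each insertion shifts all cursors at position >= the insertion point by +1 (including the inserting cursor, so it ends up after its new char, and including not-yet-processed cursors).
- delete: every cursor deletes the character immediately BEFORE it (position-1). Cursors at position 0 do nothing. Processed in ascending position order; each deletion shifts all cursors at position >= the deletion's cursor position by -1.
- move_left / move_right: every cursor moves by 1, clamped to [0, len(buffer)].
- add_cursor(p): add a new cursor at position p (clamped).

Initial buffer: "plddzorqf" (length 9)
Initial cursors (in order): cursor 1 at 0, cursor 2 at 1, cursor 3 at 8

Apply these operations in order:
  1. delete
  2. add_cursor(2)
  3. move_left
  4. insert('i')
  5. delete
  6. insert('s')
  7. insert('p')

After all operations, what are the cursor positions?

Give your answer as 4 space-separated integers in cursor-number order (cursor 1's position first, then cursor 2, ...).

Answer: 4 4 13 7

Derivation:
After op 1 (delete): buffer="lddzorf" (len 7), cursors c1@0 c2@0 c3@6, authorship .......
After op 2 (add_cursor(2)): buffer="lddzorf" (len 7), cursors c1@0 c2@0 c4@2 c3@6, authorship .......
After op 3 (move_left): buffer="lddzorf" (len 7), cursors c1@0 c2@0 c4@1 c3@5, authorship .......
After op 4 (insert('i')): buffer="iiliddzoirf" (len 11), cursors c1@2 c2@2 c4@4 c3@9, authorship 12.4....3..
After op 5 (delete): buffer="lddzorf" (len 7), cursors c1@0 c2@0 c4@1 c3@5, authorship .......
After op 6 (insert('s')): buffer="sslsddzosrf" (len 11), cursors c1@2 c2@2 c4@4 c3@9, authorship 12.4....3..
After op 7 (insert('p')): buffer="sspplspddzosprf" (len 15), cursors c1@4 c2@4 c4@7 c3@13, authorship 1212.44....33..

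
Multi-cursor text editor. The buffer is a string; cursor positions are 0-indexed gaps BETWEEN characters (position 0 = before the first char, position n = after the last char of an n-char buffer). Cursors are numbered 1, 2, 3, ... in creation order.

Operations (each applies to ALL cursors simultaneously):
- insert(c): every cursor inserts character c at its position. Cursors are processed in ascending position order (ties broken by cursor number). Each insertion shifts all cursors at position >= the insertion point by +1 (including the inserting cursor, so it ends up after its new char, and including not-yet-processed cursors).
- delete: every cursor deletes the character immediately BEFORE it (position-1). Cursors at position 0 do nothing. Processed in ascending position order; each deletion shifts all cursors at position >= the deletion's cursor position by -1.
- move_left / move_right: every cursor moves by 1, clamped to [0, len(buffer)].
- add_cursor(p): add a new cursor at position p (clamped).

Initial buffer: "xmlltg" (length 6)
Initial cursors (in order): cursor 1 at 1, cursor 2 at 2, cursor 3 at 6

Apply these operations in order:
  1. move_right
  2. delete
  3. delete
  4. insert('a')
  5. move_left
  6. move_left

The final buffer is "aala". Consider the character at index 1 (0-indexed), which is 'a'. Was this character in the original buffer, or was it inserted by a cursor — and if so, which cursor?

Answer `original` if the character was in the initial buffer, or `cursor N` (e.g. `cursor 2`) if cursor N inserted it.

After op 1 (move_right): buffer="xmlltg" (len 6), cursors c1@2 c2@3 c3@6, authorship ......
After op 2 (delete): buffer="xlt" (len 3), cursors c1@1 c2@1 c3@3, authorship ...
After op 3 (delete): buffer="l" (len 1), cursors c1@0 c2@0 c3@1, authorship .
After op 4 (insert('a')): buffer="aala" (len 4), cursors c1@2 c2@2 c3@4, authorship 12.3
After op 5 (move_left): buffer="aala" (len 4), cursors c1@1 c2@1 c3@3, authorship 12.3
After op 6 (move_left): buffer="aala" (len 4), cursors c1@0 c2@0 c3@2, authorship 12.3
Authorship (.=original, N=cursor N): 1 2 . 3
Index 1: author = 2

Answer: cursor 2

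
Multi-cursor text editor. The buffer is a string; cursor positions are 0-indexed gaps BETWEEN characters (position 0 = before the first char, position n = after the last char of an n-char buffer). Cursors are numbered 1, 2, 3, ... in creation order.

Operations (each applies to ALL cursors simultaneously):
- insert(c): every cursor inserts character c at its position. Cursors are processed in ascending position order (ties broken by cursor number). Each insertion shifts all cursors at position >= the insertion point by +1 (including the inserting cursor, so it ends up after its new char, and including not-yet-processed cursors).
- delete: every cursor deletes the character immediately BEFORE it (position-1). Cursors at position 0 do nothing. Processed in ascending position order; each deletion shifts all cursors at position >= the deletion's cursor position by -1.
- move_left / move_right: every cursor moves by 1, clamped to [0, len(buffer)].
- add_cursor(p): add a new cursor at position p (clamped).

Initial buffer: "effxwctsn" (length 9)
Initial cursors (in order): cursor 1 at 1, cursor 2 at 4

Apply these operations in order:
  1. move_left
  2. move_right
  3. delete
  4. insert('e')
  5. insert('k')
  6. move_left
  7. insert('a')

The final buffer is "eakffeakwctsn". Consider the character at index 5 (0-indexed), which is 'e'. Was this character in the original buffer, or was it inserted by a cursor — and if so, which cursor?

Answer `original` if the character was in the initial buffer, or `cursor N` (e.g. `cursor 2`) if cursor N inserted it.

After op 1 (move_left): buffer="effxwctsn" (len 9), cursors c1@0 c2@3, authorship .........
After op 2 (move_right): buffer="effxwctsn" (len 9), cursors c1@1 c2@4, authorship .........
After op 3 (delete): buffer="ffwctsn" (len 7), cursors c1@0 c2@2, authorship .......
After op 4 (insert('e')): buffer="effewctsn" (len 9), cursors c1@1 c2@4, authorship 1..2.....
After op 5 (insert('k')): buffer="ekffekwctsn" (len 11), cursors c1@2 c2@6, authorship 11..22.....
After op 6 (move_left): buffer="ekffekwctsn" (len 11), cursors c1@1 c2@5, authorship 11..22.....
After op 7 (insert('a')): buffer="eakffeakwctsn" (len 13), cursors c1@2 c2@7, authorship 111..222.....
Authorship (.=original, N=cursor N): 1 1 1 . . 2 2 2 . . . . .
Index 5: author = 2

Answer: cursor 2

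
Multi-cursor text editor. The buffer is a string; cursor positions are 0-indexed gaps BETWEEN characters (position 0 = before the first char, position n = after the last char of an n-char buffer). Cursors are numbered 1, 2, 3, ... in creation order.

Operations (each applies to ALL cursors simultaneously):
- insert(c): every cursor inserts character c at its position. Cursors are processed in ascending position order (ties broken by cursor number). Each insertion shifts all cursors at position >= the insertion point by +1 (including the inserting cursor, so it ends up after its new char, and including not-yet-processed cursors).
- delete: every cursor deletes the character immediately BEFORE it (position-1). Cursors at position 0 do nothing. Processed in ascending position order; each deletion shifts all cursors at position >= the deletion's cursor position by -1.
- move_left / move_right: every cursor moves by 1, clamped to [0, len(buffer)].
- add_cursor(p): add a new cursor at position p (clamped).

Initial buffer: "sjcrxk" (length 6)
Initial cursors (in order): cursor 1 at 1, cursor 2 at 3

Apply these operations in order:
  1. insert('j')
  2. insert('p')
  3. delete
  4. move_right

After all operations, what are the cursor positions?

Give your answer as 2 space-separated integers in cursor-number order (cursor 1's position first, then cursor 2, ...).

After op 1 (insert('j')): buffer="sjjcjrxk" (len 8), cursors c1@2 c2@5, authorship .1..2...
After op 2 (insert('p')): buffer="sjpjcjprxk" (len 10), cursors c1@3 c2@7, authorship .11..22...
After op 3 (delete): buffer="sjjcjrxk" (len 8), cursors c1@2 c2@5, authorship .1..2...
After op 4 (move_right): buffer="sjjcjrxk" (len 8), cursors c1@3 c2@6, authorship .1..2...

Answer: 3 6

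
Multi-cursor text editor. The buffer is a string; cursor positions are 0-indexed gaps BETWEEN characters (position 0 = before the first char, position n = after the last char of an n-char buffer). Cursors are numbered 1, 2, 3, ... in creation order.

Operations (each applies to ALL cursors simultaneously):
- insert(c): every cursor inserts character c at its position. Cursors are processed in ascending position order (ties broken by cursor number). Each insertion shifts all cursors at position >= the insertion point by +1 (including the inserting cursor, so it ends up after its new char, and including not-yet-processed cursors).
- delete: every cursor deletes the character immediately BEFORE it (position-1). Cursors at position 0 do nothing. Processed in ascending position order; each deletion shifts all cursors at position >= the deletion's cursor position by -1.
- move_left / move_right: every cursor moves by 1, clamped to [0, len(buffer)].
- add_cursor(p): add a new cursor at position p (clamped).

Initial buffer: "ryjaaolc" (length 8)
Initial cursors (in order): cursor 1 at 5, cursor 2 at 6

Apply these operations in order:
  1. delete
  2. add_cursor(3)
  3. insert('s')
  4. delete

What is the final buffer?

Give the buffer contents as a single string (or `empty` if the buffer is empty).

After op 1 (delete): buffer="ryjalc" (len 6), cursors c1@4 c2@4, authorship ......
After op 2 (add_cursor(3)): buffer="ryjalc" (len 6), cursors c3@3 c1@4 c2@4, authorship ......
After op 3 (insert('s')): buffer="ryjsasslc" (len 9), cursors c3@4 c1@7 c2@7, authorship ...3.12..
After op 4 (delete): buffer="ryjalc" (len 6), cursors c3@3 c1@4 c2@4, authorship ......

Answer: ryjalc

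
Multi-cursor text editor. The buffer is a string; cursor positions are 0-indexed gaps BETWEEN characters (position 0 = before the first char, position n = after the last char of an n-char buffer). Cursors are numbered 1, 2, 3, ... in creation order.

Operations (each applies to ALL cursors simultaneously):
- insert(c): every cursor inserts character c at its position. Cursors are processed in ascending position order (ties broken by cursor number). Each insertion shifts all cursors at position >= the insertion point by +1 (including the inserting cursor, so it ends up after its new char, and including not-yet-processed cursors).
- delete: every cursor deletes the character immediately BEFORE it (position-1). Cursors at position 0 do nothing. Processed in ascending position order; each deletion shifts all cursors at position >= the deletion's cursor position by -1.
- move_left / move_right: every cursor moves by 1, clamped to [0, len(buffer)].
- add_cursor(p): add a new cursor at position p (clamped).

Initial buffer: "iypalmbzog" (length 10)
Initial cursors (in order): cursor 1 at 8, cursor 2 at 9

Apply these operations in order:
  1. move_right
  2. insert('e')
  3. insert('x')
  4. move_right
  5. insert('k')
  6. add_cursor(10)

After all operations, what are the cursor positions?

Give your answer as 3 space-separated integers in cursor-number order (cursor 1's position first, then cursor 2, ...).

After op 1 (move_right): buffer="iypalmbzog" (len 10), cursors c1@9 c2@10, authorship ..........
After op 2 (insert('e')): buffer="iypalmbzoege" (len 12), cursors c1@10 c2@12, authorship .........1.2
After op 3 (insert('x')): buffer="iypalmbzoexgex" (len 14), cursors c1@11 c2@14, authorship .........11.22
After op 4 (move_right): buffer="iypalmbzoexgex" (len 14), cursors c1@12 c2@14, authorship .........11.22
After op 5 (insert('k')): buffer="iypalmbzoexgkexk" (len 16), cursors c1@13 c2@16, authorship .........11.1222
After op 6 (add_cursor(10)): buffer="iypalmbzoexgkexk" (len 16), cursors c3@10 c1@13 c2@16, authorship .........11.1222

Answer: 13 16 10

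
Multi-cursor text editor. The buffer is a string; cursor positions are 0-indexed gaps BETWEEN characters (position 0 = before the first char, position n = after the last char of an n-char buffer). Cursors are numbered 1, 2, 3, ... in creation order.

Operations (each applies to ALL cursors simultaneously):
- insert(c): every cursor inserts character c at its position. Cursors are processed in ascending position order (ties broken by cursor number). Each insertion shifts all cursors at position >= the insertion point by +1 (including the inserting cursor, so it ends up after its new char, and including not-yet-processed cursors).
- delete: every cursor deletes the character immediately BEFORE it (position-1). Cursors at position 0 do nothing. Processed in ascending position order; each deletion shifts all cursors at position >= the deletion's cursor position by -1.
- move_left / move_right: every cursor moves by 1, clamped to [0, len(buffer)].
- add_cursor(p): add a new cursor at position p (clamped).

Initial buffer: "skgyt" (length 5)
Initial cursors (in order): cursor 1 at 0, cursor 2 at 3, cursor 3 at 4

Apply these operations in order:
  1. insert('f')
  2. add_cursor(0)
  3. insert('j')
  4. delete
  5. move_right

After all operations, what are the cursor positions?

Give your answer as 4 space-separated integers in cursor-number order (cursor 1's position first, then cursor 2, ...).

After op 1 (insert('f')): buffer="fskgfyft" (len 8), cursors c1@1 c2@5 c3@7, authorship 1...2.3.
After op 2 (add_cursor(0)): buffer="fskgfyft" (len 8), cursors c4@0 c1@1 c2@5 c3@7, authorship 1...2.3.
After op 3 (insert('j')): buffer="jfjskgfjyfjt" (len 12), cursors c4@1 c1@3 c2@8 c3@11, authorship 411...22.33.
After op 4 (delete): buffer="fskgfyft" (len 8), cursors c4@0 c1@1 c2@5 c3@7, authorship 1...2.3.
After op 5 (move_right): buffer="fskgfyft" (len 8), cursors c4@1 c1@2 c2@6 c3@8, authorship 1...2.3.

Answer: 2 6 8 1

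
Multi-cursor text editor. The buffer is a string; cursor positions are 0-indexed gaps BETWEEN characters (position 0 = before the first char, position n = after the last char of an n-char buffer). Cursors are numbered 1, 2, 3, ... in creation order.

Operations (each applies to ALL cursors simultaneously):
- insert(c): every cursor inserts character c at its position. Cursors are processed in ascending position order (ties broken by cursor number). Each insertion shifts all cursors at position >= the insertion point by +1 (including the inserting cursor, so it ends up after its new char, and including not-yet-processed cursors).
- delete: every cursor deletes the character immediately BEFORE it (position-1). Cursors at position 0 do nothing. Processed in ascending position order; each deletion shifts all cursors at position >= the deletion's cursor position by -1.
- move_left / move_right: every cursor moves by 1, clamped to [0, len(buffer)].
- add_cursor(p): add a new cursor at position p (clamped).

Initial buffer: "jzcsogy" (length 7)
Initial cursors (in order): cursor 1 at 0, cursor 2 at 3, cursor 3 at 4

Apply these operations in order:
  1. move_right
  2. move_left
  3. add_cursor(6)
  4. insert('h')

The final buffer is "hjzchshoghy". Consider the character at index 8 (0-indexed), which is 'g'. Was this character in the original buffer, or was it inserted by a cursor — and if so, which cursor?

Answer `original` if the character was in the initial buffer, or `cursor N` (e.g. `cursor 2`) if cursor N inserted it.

Answer: original

Derivation:
After op 1 (move_right): buffer="jzcsogy" (len 7), cursors c1@1 c2@4 c3@5, authorship .......
After op 2 (move_left): buffer="jzcsogy" (len 7), cursors c1@0 c2@3 c3@4, authorship .......
After op 3 (add_cursor(6)): buffer="jzcsogy" (len 7), cursors c1@0 c2@3 c3@4 c4@6, authorship .......
After op 4 (insert('h')): buffer="hjzchshoghy" (len 11), cursors c1@1 c2@5 c3@7 c4@10, authorship 1...2.3..4.
Authorship (.=original, N=cursor N): 1 . . . 2 . 3 . . 4 .
Index 8: author = original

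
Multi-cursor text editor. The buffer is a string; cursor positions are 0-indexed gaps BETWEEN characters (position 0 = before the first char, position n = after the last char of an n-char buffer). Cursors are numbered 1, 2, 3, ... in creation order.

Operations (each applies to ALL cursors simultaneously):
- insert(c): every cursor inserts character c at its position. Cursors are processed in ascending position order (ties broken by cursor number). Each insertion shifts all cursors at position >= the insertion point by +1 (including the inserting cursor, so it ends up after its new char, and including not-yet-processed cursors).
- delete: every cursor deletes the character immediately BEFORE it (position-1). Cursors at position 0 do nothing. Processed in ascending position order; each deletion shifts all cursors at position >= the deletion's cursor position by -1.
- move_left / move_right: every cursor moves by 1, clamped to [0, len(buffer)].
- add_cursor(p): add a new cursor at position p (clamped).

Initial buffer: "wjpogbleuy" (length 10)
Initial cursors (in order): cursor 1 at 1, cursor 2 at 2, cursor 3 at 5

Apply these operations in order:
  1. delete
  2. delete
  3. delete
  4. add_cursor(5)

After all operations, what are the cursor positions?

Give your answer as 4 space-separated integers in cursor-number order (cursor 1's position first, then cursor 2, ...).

Answer: 0 0 0 5

Derivation:
After op 1 (delete): buffer="pobleuy" (len 7), cursors c1@0 c2@0 c3@2, authorship .......
After op 2 (delete): buffer="pbleuy" (len 6), cursors c1@0 c2@0 c3@1, authorship ......
After op 3 (delete): buffer="bleuy" (len 5), cursors c1@0 c2@0 c3@0, authorship .....
After op 4 (add_cursor(5)): buffer="bleuy" (len 5), cursors c1@0 c2@0 c3@0 c4@5, authorship .....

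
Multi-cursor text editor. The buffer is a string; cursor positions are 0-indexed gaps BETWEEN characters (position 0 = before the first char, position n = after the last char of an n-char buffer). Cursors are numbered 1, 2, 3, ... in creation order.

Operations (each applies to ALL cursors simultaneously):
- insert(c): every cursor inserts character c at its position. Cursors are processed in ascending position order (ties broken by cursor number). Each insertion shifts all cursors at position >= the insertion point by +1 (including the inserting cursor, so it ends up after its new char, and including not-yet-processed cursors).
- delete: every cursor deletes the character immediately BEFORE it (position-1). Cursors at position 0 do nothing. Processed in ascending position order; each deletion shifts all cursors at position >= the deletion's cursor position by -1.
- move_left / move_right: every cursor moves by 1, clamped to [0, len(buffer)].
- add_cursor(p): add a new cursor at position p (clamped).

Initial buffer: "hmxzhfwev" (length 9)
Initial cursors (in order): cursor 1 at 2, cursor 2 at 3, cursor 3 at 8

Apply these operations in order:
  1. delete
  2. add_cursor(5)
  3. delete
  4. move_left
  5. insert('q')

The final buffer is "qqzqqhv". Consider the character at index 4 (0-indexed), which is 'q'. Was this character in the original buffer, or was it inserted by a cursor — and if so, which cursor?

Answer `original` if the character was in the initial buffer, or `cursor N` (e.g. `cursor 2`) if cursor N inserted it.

Answer: cursor 4

Derivation:
After op 1 (delete): buffer="hzhfwv" (len 6), cursors c1@1 c2@1 c3@5, authorship ......
After op 2 (add_cursor(5)): buffer="hzhfwv" (len 6), cursors c1@1 c2@1 c3@5 c4@5, authorship ......
After op 3 (delete): buffer="zhv" (len 3), cursors c1@0 c2@0 c3@2 c4@2, authorship ...
After op 4 (move_left): buffer="zhv" (len 3), cursors c1@0 c2@0 c3@1 c4@1, authorship ...
After op 5 (insert('q')): buffer="qqzqqhv" (len 7), cursors c1@2 c2@2 c3@5 c4@5, authorship 12.34..
Authorship (.=original, N=cursor N): 1 2 . 3 4 . .
Index 4: author = 4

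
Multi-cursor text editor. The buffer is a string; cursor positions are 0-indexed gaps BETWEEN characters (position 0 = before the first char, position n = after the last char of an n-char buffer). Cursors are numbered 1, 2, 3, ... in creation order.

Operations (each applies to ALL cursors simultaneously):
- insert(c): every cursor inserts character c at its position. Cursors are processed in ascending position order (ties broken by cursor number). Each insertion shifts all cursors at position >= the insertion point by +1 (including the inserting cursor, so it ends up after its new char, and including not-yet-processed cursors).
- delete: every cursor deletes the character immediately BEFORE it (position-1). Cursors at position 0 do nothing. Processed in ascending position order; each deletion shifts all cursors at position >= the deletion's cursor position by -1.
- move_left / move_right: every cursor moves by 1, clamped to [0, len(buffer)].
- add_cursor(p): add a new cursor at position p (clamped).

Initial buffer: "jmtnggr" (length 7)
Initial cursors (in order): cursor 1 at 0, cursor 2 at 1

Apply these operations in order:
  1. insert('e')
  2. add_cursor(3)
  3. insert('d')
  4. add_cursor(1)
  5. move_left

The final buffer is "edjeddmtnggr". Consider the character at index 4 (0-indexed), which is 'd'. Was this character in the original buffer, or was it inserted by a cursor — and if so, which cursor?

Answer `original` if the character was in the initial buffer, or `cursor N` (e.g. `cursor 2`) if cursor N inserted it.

Answer: cursor 2

Derivation:
After op 1 (insert('e')): buffer="ejemtnggr" (len 9), cursors c1@1 c2@3, authorship 1.2......
After op 2 (add_cursor(3)): buffer="ejemtnggr" (len 9), cursors c1@1 c2@3 c3@3, authorship 1.2......
After op 3 (insert('d')): buffer="edjeddmtnggr" (len 12), cursors c1@2 c2@6 c3@6, authorship 11.223......
After op 4 (add_cursor(1)): buffer="edjeddmtnggr" (len 12), cursors c4@1 c1@2 c2@6 c3@6, authorship 11.223......
After op 5 (move_left): buffer="edjeddmtnggr" (len 12), cursors c4@0 c1@1 c2@5 c3@5, authorship 11.223......
Authorship (.=original, N=cursor N): 1 1 . 2 2 3 . . . . . .
Index 4: author = 2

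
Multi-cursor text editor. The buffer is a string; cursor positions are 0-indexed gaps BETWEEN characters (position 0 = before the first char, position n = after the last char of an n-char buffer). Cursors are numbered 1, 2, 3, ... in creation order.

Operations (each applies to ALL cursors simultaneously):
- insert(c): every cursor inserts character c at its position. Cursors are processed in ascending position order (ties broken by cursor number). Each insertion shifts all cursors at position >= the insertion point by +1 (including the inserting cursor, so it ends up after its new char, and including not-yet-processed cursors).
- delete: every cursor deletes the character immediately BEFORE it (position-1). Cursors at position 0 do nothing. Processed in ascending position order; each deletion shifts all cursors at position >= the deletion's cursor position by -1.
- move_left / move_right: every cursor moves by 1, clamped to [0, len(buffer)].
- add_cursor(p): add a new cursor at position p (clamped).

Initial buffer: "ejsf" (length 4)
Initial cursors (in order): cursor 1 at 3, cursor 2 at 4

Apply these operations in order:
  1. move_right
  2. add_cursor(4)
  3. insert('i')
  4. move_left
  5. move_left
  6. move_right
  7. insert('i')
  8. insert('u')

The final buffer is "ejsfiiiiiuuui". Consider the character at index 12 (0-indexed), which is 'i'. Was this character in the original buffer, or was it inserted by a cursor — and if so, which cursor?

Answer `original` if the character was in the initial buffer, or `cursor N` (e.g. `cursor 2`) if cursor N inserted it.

After op 1 (move_right): buffer="ejsf" (len 4), cursors c1@4 c2@4, authorship ....
After op 2 (add_cursor(4)): buffer="ejsf" (len 4), cursors c1@4 c2@4 c3@4, authorship ....
After op 3 (insert('i')): buffer="ejsfiii" (len 7), cursors c1@7 c2@7 c3@7, authorship ....123
After op 4 (move_left): buffer="ejsfiii" (len 7), cursors c1@6 c2@6 c3@6, authorship ....123
After op 5 (move_left): buffer="ejsfiii" (len 7), cursors c1@5 c2@5 c3@5, authorship ....123
After op 6 (move_right): buffer="ejsfiii" (len 7), cursors c1@6 c2@6 c3@6, authorship ....123
After op 7 (insert('i')): buffer="ejsfiiiiii" (len 10), cursors c1@9 c2@9 c3@9, authorship ....121233
After op 8 (insert('u')): buffer="ejsfiiiiiuuui" (len 13), cursors c1@12 c2@12 c3@12, authorship ....121231233
Authorship (.=original, N=cursor N): . . . . 1 2 1 2 3 1 2 3 3
Index 12: author = 3

Answer: cursor 3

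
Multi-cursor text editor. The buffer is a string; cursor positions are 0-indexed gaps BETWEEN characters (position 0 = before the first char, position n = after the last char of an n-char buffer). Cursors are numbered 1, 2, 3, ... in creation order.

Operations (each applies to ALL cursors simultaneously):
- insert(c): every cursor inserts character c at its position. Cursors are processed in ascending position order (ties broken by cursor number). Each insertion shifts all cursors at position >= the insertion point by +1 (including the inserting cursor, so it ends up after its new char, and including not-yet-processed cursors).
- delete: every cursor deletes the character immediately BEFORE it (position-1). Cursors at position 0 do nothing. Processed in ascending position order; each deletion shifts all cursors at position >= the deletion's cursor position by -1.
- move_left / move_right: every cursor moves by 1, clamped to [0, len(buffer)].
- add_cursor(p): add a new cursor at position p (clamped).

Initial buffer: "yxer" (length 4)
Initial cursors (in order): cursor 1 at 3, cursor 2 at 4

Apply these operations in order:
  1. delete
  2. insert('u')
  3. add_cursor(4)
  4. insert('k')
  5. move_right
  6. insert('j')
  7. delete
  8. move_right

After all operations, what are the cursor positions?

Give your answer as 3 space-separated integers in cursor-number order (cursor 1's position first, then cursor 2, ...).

After op 1 (delete): buffer="yx" (len 2), cursors c1@2 c2@2, authorship ..
After op 2 (insert('u')): buffer="yxuu" (len 4), cursors c1@4 c2@4, authorship ..12
After op 3 (add_cursor(4)): buffer="yxuu" (len 4), cursors c1@4 c2@4 c3@4, authorship ..12
After op 4 (insert('k')): buffer="yxuukkk" (len 7), cursors c1@7 c2@7 c3@7, authorship ..12123
After op 5 (move_right): buffer="yxuukkk" (len 7), cursors c1@7 c2@7 c3@7, authorship ..12123
After op 6 (insert('j')): buffer="yxuukkkjjj" (len 10), cursors c1@10 c2@10 c3@10, authorship ..12123123
After op 7 (delete): buffer="yxuukkk" (len 7), cursors c1@7 c2@7 c3@7, authorship ..12123
After op 8 (move_right): buffer="yxuukkk" (len 7), cursors c1@7 c2@7 c3@7, authorship ..12123

Answer: 7 7 7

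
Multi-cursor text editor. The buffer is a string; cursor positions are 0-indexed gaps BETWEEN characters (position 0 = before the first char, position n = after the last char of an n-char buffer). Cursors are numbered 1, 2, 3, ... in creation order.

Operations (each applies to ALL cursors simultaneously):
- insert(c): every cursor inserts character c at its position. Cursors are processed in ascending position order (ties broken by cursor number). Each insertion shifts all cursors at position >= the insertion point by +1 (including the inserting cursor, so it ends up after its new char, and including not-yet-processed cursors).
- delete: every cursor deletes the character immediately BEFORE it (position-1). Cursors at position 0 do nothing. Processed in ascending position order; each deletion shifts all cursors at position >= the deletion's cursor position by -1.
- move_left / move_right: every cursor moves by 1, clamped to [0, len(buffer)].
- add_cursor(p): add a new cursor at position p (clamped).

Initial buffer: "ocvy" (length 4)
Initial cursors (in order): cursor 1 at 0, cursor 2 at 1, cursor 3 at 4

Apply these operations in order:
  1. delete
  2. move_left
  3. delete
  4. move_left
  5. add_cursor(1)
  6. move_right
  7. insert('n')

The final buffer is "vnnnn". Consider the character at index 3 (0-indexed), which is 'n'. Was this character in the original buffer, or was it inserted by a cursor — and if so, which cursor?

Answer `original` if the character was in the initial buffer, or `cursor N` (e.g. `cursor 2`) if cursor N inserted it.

Answer: cursor 3

Derivation:
After op 1 (delete): buffer="cv" (len 2), cursors c1@0 c2@0 c3@2, authorship ..
After op 2 (move_left): buffer="cv" (len 2), cursors c1@0 c2@0 c3@1, authorship ..
After op 3 (delete): buffer="v" (len 1), cursors c1@0 c2@0 c3@0, authorship .
After op 4 (move_left): buffer="v" (len 1), cursors c1@0 c2@0 c3@0, authorship .
After op 5 (add_cursor(1)): buffer="v" (len 1), cursors c1@0 c2@0 c3@0 c4@1, authorship .
After op 6 (move_right): buffer="v" (len 1), cursors c1@1 c2@1 c3@1 c4@1, authorship .
After op 7 (insert('n')): buffer="vnnnn" (len 5), cursors c1@5 c2@5 c3@5 c4@5, authorship .1234
Authorship (.=original, N=cursor N): . 1 2 3 4
Index 3: author = 3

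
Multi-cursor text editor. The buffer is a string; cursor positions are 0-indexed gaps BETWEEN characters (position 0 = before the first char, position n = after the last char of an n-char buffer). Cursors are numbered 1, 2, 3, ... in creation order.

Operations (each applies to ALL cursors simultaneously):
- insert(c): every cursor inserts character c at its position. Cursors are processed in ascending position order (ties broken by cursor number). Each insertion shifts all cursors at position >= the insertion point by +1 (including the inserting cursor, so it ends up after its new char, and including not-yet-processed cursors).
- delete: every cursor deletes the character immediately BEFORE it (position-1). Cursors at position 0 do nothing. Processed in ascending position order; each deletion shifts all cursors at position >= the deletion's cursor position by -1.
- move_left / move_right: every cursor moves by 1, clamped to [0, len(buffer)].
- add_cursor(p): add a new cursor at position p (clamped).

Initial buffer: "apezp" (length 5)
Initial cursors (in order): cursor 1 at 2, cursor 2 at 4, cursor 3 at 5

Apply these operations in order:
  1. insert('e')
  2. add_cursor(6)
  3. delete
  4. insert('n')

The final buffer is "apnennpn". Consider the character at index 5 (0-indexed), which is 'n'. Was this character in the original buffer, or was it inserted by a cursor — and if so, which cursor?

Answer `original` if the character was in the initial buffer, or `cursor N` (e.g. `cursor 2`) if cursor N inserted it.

After op 1 (insert('e')): buffer="apeezepe" (len 8), cursors c1@3 c2@6 c3@8, authorship ..1..2.3
After op 2 (add_cursor(6)): buffer="apeezepe" (len 8), cursors c1@3 c2@6 c4@6 c3@8, authorship ..1..2.3
After op 3 (delete): buffer="apep" (len 4), cursors c1@2 c2@3 c4@3 c3@4, authorship ....
After op 4 (insert('n')): buffer="apnennpn" (len 8), cursors c1@3 c2@6 c4@6 c3@8, authorship ..1.24.3
Authorship (.=original, N=cursor N): . . 1 . 2 4 . 3
Index 5: author = 4

Answer: cursor 4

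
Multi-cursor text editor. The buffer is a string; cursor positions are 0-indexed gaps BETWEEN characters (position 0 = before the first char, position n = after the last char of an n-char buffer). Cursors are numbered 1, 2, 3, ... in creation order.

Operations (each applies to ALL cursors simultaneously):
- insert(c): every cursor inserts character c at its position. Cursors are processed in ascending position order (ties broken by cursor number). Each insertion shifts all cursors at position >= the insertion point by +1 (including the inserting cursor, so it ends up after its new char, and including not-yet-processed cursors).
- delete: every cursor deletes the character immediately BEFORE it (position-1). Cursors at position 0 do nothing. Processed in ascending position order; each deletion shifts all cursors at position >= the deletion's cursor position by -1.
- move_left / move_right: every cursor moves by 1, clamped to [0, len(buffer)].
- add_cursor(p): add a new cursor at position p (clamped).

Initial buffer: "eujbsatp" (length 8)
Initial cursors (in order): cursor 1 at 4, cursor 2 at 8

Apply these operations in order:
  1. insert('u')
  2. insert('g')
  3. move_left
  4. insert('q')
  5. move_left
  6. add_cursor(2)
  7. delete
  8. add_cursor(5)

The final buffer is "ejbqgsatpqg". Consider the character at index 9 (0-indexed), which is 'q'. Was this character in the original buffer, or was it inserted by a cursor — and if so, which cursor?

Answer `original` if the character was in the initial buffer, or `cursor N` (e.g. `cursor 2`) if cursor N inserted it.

Answer: cursor 2

Derivation:
After op 1 (insert('u')): buffer="eujbusatpu" (len 10), cursors c1@5 c2@10, authorship ....1....2
After op 2 (insert('g')): buffer="eujbugsatpug" (len 12), cursors c1@6 c2@12, authorship ....11....22
After op 3 (move_left): buffer="eujbugsatpug" (len 12), cursors c1@5 c2@11, authorship ....11....22
After op 4 (insert('q')): buffer="eujbuqgsatpuqg" (len 14), cursors c1@6 c2@13, authorship ....111....222
After op 5 (move_left): buffer="eujbuqgsatpuqg" (len 14), cursors c1@5 c2@12, authorship ....111....222
After op 6 (add_cursor(2)): buffer="eujbuqgsatpuqg" (len 14), cursors c3@2 c1@5 c2@12, authorship ....111....222
After op 7 (delete): buffer="ejbqgsatpqg" (len 11), cursors c3@1 c1@3 c2@9, authorship ...11....22
After op 8 (add_cursor(5)): buffer="ejbqgsatpqg" (len 11), cursors c3@1 c1@3 c4@5 c2@9, authorship ...11....22
Authorship (.=original, N=cursor N): . . . 1 1 . . . . 2 2
Index 9: author = 2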